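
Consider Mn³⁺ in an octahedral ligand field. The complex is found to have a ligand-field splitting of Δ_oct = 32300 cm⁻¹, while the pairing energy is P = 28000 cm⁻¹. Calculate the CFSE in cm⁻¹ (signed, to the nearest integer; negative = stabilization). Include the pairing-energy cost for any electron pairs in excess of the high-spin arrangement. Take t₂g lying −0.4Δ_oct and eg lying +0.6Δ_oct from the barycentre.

Group 7 minus oxidation state +3 gives a d⁴ configuration for Mn³⁺.
Here Δ_oct > P (32300 > 28000), so the low-spin state is favoured.
Filling d⁴ accordingly: t₂g⁴ eg⁰.
Orbital CFSE = -1.6Δ_oct = -1.6 × 32300 = -51680 cm⁻¹.
Excess pairs vs high-spin: 1 − 0 = 1; pairing cost = +28000 cm⁻¹.
Net CFSE = -51680 + 28000 = -23680 cm⁻¹.

-23680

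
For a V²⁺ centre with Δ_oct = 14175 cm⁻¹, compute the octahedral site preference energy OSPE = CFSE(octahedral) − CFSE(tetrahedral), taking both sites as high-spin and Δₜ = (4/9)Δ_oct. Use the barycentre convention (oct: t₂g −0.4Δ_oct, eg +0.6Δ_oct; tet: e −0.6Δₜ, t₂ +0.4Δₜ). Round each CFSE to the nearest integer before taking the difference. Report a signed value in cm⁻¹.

V sits in group 5; removing 2 electrons leaves V²⁺ with 5 − 2 = 3 d electrons.
Octahedral high-spin t₂g³ eg⁰: CFSE = -1.2 × 14175 = -17010 cm⁻¹.
In a tetrahedral site the filling is e² t₂¹: CFSE(tet) = -0.8Δₜ = -0.8 × (4/9)(14175) = -5040 cm⁻¹.
OSPE = -17010 − (-5040) = -11970 cm⁻¹.

-11970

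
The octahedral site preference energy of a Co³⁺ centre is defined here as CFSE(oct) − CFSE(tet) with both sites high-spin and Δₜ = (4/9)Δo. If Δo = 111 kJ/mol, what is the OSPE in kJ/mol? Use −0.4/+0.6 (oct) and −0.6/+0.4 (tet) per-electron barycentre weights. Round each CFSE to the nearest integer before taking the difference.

-14

Co³⁺: group 9, so d-count = 9 − 3 = 6.
Octahedral high-spin t₂g⁴ eg²: CFSE = -0.4 × 111 = -44 kJ/mol.
Tetrahedral: e³ t₂³, CFSE = 3(−0.6) + 3(+0.4) = -0.6Δₜ = -0.6 × (4/9) × 111 = -30 kJ/mol.
OSPE = -44 − (-30) = -14 kJ/mol.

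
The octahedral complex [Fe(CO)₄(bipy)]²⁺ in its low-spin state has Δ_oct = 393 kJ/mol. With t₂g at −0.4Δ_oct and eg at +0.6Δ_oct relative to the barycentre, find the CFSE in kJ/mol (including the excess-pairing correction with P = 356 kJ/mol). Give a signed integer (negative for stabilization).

Ligand charges: 4×(+0) from CO and 1×(+0) from bipy sum to +0; with overall charge +2, Fe is +2.
Fe²⁺: group 8, so d-count = 8 − 2 = 6.
The d⁶ electrons fill as t₂g⁶ eg⁰.
CFSE(orbital) = 6×(-0.4Δ_oct) + 0×(0.6Δ_oct) = -2.4Δ_oct; with Δ_oct = 393 kJ/mol that is -943 kJ/mol.
High-spin d⁶ would be t₂g⁴ eg² with 1 pair; low-spin has 3, so 2 excess pairs cost +2P = +712 kJ/mol.
Combining: -943 + 712 = -231 kJ/mol.

-231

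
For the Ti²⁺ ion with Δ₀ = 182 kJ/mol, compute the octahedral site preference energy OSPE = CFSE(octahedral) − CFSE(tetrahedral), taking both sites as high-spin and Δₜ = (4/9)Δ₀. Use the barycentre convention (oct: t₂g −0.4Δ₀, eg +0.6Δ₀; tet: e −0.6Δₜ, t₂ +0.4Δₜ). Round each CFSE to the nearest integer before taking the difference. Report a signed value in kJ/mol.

-49

Group 4 minus oxidation state +2 gives a d² configuration for Ti²⁺.
Octahedral high-spin t₂g² eg⁰: CFSE = -0.8 × 182 = -146 kJ/mol.
Tetrahedral e² t₂⁰ gives -1.2Δₜ = -1.2 × (4/9) × 182 = -97 kJ/mol.
OSPE = -146 − (-97) = -49 kJ/mol.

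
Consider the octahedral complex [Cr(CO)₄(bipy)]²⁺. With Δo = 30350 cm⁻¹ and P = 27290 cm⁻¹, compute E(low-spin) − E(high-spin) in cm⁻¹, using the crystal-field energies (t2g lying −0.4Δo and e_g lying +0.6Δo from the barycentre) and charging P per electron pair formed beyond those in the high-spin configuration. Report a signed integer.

Ligand charges: 4×(+0) from CO and 1×(+0) from bipy sum to +0; with overall charge +2, Cr is +2.
Cr sits in group 6; removing 2 electrons leaves Cr²⁺ with 6 − 2 = 4 d electrons.
High-spin d⁴ fills as t2g^3 e_g^1 with CFSE 3(−0.4) + 1(+0.6) = -0.6Δo = -18210 cm⁻¹.
Low-spin: t2g^4 e_g^0, orbital CFSE = -1.6Δo = -48560 cm⁻¹; plus 1 excess pair × P = +27290 cm⁻¹; total -21270 cm⁻¹.
Thus E(LS) − E(HS) = -3060 cm⁻¹.

-3060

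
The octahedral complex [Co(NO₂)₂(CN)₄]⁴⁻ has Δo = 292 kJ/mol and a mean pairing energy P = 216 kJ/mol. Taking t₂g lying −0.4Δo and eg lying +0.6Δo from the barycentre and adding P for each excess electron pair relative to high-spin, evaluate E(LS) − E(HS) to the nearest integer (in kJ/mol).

-76

Ligand charges: 2×(-1) from NO₂⁻ and 4×(-1) from CN⁻ sum to -6; with overall charge -4, Co is +2.
Co²⁺: group 9, so d-count = 9 − 2 = 7.
High-spin: t₂g⁵ eg², CFSE = -0.8Δo = -234 kJ/mol.
Low-spin: t₂g⁶ eg¹, orbital CFSE = -1.8Δo = -526 kJ/mol; plus 1 excess pair × P = +216 kJ/mol; total -310 kJ/mol.
The difference is -310 − (-234) = -76 kJ/mol, so low-spin lies lower.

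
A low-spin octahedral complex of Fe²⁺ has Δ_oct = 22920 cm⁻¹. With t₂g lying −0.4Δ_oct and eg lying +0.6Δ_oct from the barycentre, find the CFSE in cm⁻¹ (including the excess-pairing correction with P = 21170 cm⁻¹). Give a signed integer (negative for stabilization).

-12668

Fe is in group 8, so Fe²⁺ is d⁶ (8 − 2 = 6).
Electron filling gives t₂g⁶ eg⁰.
CFSE(orbital) = 6×(-0.4Δ_oct) + 0×(0.6Δ_oct) = -2.4Δ_oct; with Δ_oct = 22920 cm⁻¹ that is -55008 cm⁻¹.
High-spin d⁶ would be t₂g⁴ eg² with 1 pair; low-spin has 3, so 2 excess pairs cost +2P = +42340 cm⁻¹.
Overall CFSE = -55008 + 42340 = -12668 cm⁻¹.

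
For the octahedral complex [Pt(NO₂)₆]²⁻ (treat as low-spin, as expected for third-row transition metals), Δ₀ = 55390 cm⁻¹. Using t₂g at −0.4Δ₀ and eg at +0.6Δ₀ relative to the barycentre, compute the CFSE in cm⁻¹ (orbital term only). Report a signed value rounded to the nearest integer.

-132936

Each NO₂⁻ contributes -1; 6 × (-1) = -6. With overall charge -2, Pt is in the +4 oxidation state.
Group 10 minus oxidation state +4 gives a d⁶ configuration for Pt⁴⁺.
The d⁶ electrons fill as t₂g⁶ eg⁰.
The orbital stabilization is -2.4Δ₀ = -2.4 × 55390 = -132936 cm⁻¹.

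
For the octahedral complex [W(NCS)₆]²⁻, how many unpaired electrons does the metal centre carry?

2

Each NCS⁻ contributes -1; 6 × (-1) = -6. With overall charge -2, W is in the +4 oxidation state.
Group 6 minus oxidation state +4 gives a d² configuration for W⁴⁺.
Configuration: t₂g² eg⁰, giving 2 unpaired electrons.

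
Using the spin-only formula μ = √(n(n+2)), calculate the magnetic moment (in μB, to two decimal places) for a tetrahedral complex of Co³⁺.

Co is in group 9, so Co³⁺ is d⁶ (9 − 3 = 6).
Tetrahedral splitting is small, so the complex is high-spin.
Configuration: e^3 t2^3 → 4 unpaired electrons.
μ(spin-only) = √[4(4+2)] = √24 ≈ 4.90 μB.

4.90 μB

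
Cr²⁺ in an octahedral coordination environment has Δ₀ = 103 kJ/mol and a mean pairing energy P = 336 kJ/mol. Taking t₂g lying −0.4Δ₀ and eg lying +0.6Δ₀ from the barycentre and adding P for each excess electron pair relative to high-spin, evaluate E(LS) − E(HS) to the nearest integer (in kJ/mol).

Cr is in group 6, so Cr²⁺ is d⁴ (6 − 2 = 4).
In the high-spin limit (t₂g³ eg¹) the orbital term is -0.6Δ₀ = -62 kJ/mol, with no excess pairing.
Low-spin: t₂g⁴ eg⁰, orbital CFSE = -1.6Δ₀ = -165 kJ/mol; plus 1 excess pair × P = +336 kJ/mol; total 171 kJ/mol.
Thus E(LS) − E(HS) = 233 kJ/mol.

233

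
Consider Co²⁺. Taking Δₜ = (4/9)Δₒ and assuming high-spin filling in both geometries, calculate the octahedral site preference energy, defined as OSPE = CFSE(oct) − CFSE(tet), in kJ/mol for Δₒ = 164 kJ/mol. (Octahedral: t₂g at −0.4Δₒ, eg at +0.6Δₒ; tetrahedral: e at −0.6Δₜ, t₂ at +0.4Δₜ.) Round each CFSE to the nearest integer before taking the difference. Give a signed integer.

Co²⁺: group 9, so d-count = 9 − 2 = 7.
In an octahedral site d⁷ (HS) is t2g^5 e_g^2, giving CFSE(oct) = -0.8Δₒ = -131 kJ/mol.
Tetrahedral e^4 t2^3 gives -1.2Δₜ = -1.2 × (4/9) × 164 = -87 kJ/mol.
Subtracting, OSPE = -131 − (-87) = -44 kJ/mol.

-44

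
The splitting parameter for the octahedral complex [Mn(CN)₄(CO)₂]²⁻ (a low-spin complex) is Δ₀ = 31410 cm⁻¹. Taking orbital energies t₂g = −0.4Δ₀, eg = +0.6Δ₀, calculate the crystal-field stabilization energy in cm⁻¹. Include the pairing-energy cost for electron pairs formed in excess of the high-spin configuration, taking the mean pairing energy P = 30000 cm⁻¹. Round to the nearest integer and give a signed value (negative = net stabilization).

Ligand charges: 4×(-1) from CN⁻ and 2×(+0) from CO sum to -4; with overall charge -2, Mn is +2.
Mn is in group 7, so Mn²⁺ is d⁵ (7 − 2 = 5).
Electron filling gives t₂g⁵ eg⁰.
The orbital stabilization is -2.0Δ₀ = -2.0 × 31410 = -62820 cm⁻¹.
High-spin d⁵ would be t₂g³ eg² with 0 pairs; low-spin has 2, so 2 excess pairs cost +2P = +60000 cm⁻¹.
Net CFSE = -62820 + 60000 = -2820 cm⁻¹.

-2820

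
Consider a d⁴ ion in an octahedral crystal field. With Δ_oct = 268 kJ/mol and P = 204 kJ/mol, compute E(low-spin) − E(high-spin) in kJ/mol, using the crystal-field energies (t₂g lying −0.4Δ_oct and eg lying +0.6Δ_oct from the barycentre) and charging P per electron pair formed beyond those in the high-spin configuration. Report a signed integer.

In the high-spin limit (t₂g³ eg¹) the orbital term is -0.6Δ_oct = -161 kJ/mol, with no excess pairing.
Low-spin: t₂g⁴ eg⁰, orbital CFSE = -1.6Δ_oct = -429 kJ/mol; plus 1 excess pair × P = +204 kJ/mol; total -225 kJ/mol.
The difference is -225 − (-161) = -64 kJ/mol, so low-spin lies lower.

-64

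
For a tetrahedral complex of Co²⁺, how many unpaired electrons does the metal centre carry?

Co²⁺: group 9, so d-count = 9 − 2 = 7.
Tetrahedral fields are weak (Δₜ ≈ 4/9 Δₒ), so electrons fill high-spin.
Configuration: e⁴ t₂³, giving 3 unpaired electrons.

3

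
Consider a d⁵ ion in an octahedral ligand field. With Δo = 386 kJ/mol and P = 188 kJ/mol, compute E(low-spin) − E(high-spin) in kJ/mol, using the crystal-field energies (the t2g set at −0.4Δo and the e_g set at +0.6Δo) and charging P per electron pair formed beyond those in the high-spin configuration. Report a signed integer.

High-spin: t2g^3 e_g^2, CFSE = 0.0Δo = 0 kJ/mol.
Low-spin: t2g^5 e_g^0, orbital CFSE = -2.0Δo = -772 kJ/mol; plus 2 excess pairs × P = +376 kJ/mol; total -396 kJ/mol.
The difference is -396 − (0) = -396 kJ/mol, so low-spin lies lower.

-396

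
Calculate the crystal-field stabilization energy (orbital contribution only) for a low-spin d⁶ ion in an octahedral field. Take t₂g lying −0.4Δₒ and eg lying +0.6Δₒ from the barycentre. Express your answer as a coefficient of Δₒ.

Configuration: t₂g⁶ eg⁰.
CFSE = 6(-0.4Δₒ) + 0(0.6Δₒ) = -2.4Δₒ + 0.0Δₒ = -2.4Δₒ.

-2.4 Δₒ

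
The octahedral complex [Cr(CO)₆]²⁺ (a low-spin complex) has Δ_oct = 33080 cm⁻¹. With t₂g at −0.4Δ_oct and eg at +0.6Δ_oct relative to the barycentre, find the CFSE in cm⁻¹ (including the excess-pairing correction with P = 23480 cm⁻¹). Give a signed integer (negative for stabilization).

CO is neutral, so the +2 overall charge sits on Cr: oxidation state +2.
Group 6 minus oxidation state +2 gives a d⁴ configuration for Cr²⁺.
Configuration: t₂g⁴ eg⁰.
Orbital CFSE = 4(-0.4) + 0(0.6) = -1.6Δ_oct = -1.6 × 33080 = -52928 cm⁻¹.
Pairing penalty: 1 pair vs 0 in the high-spin reference → 1 extra × P = 23480 cm⁻¹.
Overall CFSE = -52928 + 23480 = -29448 cm⁻¹.

-29448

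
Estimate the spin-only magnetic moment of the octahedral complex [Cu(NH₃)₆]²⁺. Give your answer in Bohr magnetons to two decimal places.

NH₃ is neutral, so the +2 overall charge sits on Cu: oxidation state +2.
Group 11 minus oxidation state +2 gives a d⁹ configuration for Cu²⁺.
Configuration: t₂g⁶ eg³ → 1 unpaired electron.
μ(spin-only) = √[1(1+2)] = √3 ≈ 1.73 Bohr magnetons.

1.73 Bohr magnetons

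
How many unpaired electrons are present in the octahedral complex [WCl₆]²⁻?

Each Cl⁻ contributes -1; 6 × (-1) = -6. With overall charge -2, W is in the +4 oxidation state.
W⁴⁺: group 6, so d-count = 6 − 4 = 2.
For octahedral d² the high- and low-spin configurations coincide.
Configuration: t₂g² eg⁰, giving 2 unpaired electrons.

2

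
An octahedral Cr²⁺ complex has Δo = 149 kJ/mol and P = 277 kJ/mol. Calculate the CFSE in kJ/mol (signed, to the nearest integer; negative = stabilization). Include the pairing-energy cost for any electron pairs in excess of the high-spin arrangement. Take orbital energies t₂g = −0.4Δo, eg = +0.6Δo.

Cr sits in group 6; removing 2 electrons leaves Cr²⁺ with 6 − 2 = 4 d electrons.
Here Δo < P (149 < 277), so the high-spin state is favoured.
Filling d⁴ accordingly: t₂g³ eg¹.
Orbital CFSE = -0.6Δo = -0.6 × 149 = -89 kJ/mol.
High-spin has no excess pairs, so no pairing correction applies.

-89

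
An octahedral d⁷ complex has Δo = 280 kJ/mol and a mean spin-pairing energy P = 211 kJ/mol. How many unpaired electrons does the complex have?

Δo > P, so pairing is preferred: the ground state is low-spin.
That gives t2g^6 e_g^1.
Unpaired electrons: 1.

1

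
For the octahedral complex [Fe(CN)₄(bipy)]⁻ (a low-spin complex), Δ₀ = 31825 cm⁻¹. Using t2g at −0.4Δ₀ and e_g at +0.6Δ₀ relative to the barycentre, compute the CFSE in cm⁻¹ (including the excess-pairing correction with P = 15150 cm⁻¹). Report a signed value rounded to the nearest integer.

-33350

Ligand charges: 4×(-1) from CN⁻ and 1×(+0) from bipy sum to -4; with overall charge -1, Fe is +3.
Group 8 minus oxidation state +3 gives a d⁵ configuration for Fe³⁺.
Electron filling gives t2g^5 e_g^0.
CFSE(orbital) = 5×(-0.4Δ₀) + 0×(0.6Δ₀) = -2.0Δ₀; with Δ₀ = 31825 cm⁻¹ that is -63650 cm⁻¹.
High-spin d⁵ would be t2g^3 e_g^2 with 0 pairs; low-spin has 2, so 2 excess pairs cost +2P = +30300 cm⁻¹.
Net CFSE = -63650 + 30300 = -33350 cm⁻¹.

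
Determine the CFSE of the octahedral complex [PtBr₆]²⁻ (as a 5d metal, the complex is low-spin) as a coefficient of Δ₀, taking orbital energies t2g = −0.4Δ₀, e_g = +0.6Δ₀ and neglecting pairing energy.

-2.4 Δ₀

Each Br⁻ contributes -1; 6 × (-1) = -6. With overall charge -2, Pt is in the +4 oxidation state.
Pt is in group 10, so Pt⁴⁺ is d⁶ (10 − 4 = 6).
Configuration: t2g^6 e_g^0.
CFSE = 6(-0.4Δ₀) + 0(0.6Δ₀) = -2.4Δ₀ + 0.0Δ₀ = -2.4Δ₀.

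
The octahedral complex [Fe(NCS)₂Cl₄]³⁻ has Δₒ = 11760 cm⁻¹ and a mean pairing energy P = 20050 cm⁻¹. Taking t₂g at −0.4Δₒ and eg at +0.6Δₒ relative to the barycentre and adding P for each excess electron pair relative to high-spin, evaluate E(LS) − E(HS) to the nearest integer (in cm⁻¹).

Ligand charges: 2×(-1) from NCS⁻ and 4×(-1) from Cl⁻ sum to -6; with overall charge -3, Fe is +3.
Fe is in group 8, so Fe³⁺ is d⁵ (8 − 3 = 5).
High-spin: t₂g³ eg², CFSE = 0.0Δₒ = 0 cm⁻¹.
For low-spin the configuration is t₂g⁵ eg⁰: orbital energy -2.0 × 11760 = -23520 cm⁻¹, and 2 additional pairs relative to high-spin add 40100 cm⁻¹, giving 16580 cm⁻¹.
E(LS) − E(HS) = 16580 − (0) = 16580 cm⁻¹.

16580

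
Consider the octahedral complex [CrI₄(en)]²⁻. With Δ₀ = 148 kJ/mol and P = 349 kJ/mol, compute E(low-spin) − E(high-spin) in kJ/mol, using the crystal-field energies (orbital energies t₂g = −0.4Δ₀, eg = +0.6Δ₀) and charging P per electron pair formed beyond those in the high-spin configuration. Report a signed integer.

201

Ligand charges: 4×(-1) from I⁻ and 1×(+0) from en sum to -4; with overall charge -2, Cr is +2.
Cr sits in group 6; removing 2 electrons leaves Cr²⁺ with 6 − 2 = 4 d electrons.
High-spin: t₂g³ eg¹, CFSE = -0.6Δ₀ = -89 kJ/mol.
Low-spin t₂g⁴ eg⁰ gives -1.6Δ₀ = -237 kJ/mol, but forming 1 extra pair costs 1P = 349 kJ/mol, so E(LS) = -237 + 349 = 112 kJ/mol.
E(LS) − E(HS) = 112 − (-89) = 201 kJ/mol.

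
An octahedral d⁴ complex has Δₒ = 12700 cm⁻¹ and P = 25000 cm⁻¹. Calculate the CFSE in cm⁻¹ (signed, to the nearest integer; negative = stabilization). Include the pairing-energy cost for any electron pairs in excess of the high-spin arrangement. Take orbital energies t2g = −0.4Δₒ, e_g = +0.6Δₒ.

-7620

With Δₒ < P the complex is high-spin.
That gives t2g^3 e_g^1.
Orbital CFSE = -0.6Δₒ = -0.6 × 12700 = -7620 cm⁻¹.
High-spin has no excess pairs, so no pairing correction applies.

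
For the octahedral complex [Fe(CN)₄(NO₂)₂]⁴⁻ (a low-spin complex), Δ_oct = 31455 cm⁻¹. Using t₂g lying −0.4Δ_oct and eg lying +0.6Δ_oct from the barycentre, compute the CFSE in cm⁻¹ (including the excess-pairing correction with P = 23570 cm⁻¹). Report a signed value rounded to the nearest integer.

Ligand charges: 4×(-1) from CN⁻ and 2×(-1) from NO₂⁻ sum to -6; with overall charge -4, Fe is +2.
Fe is in group 8, so Fe²⁺ is d⁶ (8 − 2 = 6).
Configuration: t₂g⁶ eg⁰.
CFSE(orbital) = 6×(-0.4Δ_oct) + 0×(0.6Δ_oct) = -2.4Δ_oct; with Δ_oct = 31455 cm⁻¹ that is -75492 cm⁻¹.
Relative to high-spin t₂g⁴ eg² (1 paired), the low-spin configuration has 2 additional pairs, contributing +2 × 23570 = +47140 cm⁻¹.
Combining: -75492 + 47140 = -28352 cm⁻¹.

-28352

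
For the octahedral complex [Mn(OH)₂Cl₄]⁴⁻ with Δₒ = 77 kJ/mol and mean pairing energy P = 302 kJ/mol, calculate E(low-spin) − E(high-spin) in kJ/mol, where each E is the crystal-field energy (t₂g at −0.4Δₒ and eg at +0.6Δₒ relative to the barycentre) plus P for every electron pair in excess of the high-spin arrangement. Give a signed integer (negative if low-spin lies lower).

Ligand charges: 2×(-1) from OH⁻ and 4×(-1) from Cl⁻ sum to -6; with overall charge -4, Mn is +2.
Mn sits in group 7; removing 2 electrons leaves Mn²⁺ with 7 − 2 = 5 d electrons.
High-spin d⁵ fills as t₂g³ eg² with CFSE 3(−0.4) + 2(+0.6) = 0.0Δₒ = 0 kJ/mol.
For low-spin the configuration is t₂g⁵ eg⁰: orbital energy -2.0 × 77 = -154 kJ/mol, and 2 additional pairs relative to high-spin add 604 kJ/mol, giving 450 kJ/mol.
E(LS) − E(HS) = 450 − (0) = 450 kJ/mol.

450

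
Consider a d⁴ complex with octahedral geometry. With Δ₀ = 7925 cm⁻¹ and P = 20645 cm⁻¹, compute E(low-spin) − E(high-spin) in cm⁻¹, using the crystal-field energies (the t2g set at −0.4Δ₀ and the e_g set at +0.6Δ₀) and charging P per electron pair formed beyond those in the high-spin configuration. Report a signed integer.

High-spin d⁴ fills as t2g^3 e_g^1 with CFSE 3(−0.4) + 1(+0.6) = -0.6Δ₀ = -4755 cm⁻¹.
For low-spin the configuration is t2g^4 e_g^0: orbital energy -1.6 × 7925 = -12680 cm⁻¹, and 1 additional pair relative to high-spin adds 20645 cm⁻¹, giving 7965 cm⁻¹.
The difference is 7965 − (-4755) = 12720 cm⁻¹, so high-spin lies lower.

12720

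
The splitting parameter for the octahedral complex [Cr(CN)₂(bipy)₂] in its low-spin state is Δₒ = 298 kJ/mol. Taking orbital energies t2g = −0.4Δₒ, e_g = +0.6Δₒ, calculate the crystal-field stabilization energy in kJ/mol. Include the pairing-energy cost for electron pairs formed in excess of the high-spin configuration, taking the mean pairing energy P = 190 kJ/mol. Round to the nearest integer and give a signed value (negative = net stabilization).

-287

Ligand charges: 2×(-1) from CN⁻ and 2×(+0) from bipy sum to -2; with overall charge +0, Cr is +2.
Cr is in group 6, so Cr²⁺ is d⁴ (6 − 2 = 4).
Electron filling gives t2g^4 e_g^0.
The orbital stabilization is -1.6Δₒ = -1.6 × 298 = -477 kJ/mol.
High-spin d⁴ would be t2g^3 e_g^1 with 0 pairs; low-spin has 1, so 1 excess pair costs +1P = +190 kJ/mol.
Overall CFSE = -477 + 190 = -287 kJ/mol.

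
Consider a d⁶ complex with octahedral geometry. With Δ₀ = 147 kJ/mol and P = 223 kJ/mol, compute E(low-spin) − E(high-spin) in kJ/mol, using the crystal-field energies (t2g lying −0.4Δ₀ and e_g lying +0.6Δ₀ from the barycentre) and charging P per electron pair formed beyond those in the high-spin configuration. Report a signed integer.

152

High-spin d⁶ fills as t2g^4 e_g^2 with CFSE 4(−0.4) + 2(+0.6) = -0.4Δ₀ = -59 kJ/mol.
Low-spin t2g^6 e_g^0 gives -2.4Δ₀ = -353 kJ/mol, but forming 2 extra pairs costs 2P = 446 kJ/mol, so E(LS) = -353 + 446 = 93 kJ/mol.
E(LS) − E(HS) = 93 − (-59) = 152 kJ/mol.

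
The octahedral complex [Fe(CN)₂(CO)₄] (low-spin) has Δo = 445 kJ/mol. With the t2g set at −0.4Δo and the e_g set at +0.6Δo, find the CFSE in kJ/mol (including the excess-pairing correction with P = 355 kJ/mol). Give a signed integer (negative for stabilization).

-358

Ligand charges: 2×(-1) from CN⁻ and 4×(+0) from CO sum to -2; with overall charge +0, Fe is +2.
Fe is in group 8, so Fe²⁺ is d⁶ (8 − 2 = 6).
Configuration: t2g^6 e_g^0.
CFSE(orbital) = 6×(-0.4Δo) + 0×(0.6Δo) = -2.4Δo; with Δo = 445 kJ/mol that is -1068 kJ/mol.
High-spin d⁶ would be t2g^4 e_g^2 with 1 pair; low-spin has 3, so 2 excess pairs cost +2P = +710 kJ/mol.
Net CFSE = -1068 + 710 = -358 kJ/mol.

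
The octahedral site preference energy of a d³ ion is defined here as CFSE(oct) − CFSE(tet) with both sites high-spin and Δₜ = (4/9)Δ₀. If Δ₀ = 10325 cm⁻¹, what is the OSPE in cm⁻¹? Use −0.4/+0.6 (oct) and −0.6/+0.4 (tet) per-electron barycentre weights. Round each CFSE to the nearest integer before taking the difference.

-8719

In an octahedral site d³ (HS) is t₂g³ eg⁰, giving CFSE(oct) = -1.2Δ₀ = -12390 cm⁻¹.
Tetrahedral e² t₂¹ gives -0.8Δₜ = -0.8 × (4/9) × 10325 = -3671 cm⁻¹.
OSPE = -12390 − (-3671) = -8719 cm⁻¹.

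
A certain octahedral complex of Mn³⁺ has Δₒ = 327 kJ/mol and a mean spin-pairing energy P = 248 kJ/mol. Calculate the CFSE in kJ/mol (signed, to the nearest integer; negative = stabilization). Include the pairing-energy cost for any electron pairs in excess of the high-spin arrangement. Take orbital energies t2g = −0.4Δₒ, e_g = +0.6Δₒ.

-275

Mn sits in group 7; removing 3 electrons leaves Mn³⁺ with 7 − 3 = 4 d electrons.
With Δₒ > P the complex is low-spin.
That gives t2g^4 e_g^0.
Orbital CFSE = -1.6Δₒ = -1.6 × 327 = -523 kJ/mol.
Excess pairs vs high-spin: 1 − 0 = 1; pairing cost = +248 kJ/mol.
Net CFSE = -523 + 248 = -275 kJ/mol.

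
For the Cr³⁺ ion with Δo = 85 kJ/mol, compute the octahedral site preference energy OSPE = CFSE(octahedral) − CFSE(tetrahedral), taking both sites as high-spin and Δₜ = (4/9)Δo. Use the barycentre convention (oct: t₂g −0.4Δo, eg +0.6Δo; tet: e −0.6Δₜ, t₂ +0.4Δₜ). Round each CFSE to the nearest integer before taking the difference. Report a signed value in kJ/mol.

-72

Cr is in group 6, so Cr³⁺ is d³ (6 − 3 = 3).
Octahedral (high-spin): t₂g³ eg⁰, CFSE = 3(−0.4) + 0(+0.6) = -1.2Δo = -1.2 × 85 = -102 kJ/mol.
Tetrahedral e² t₂¹ gives -0.8Δₜ = -0.8 × (4/9) × 85 = -30 kJ/mol.
Subtracting, OSPE = -102 − (-30) = -72 kJ/mol.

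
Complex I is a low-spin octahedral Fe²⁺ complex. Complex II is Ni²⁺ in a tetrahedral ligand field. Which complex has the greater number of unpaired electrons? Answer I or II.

II

I: Fe is in group 8, so Fe²⁺ is d⁶ (8 − 2 = 6); t₂g⁶ eg⁰ → 0 unpaired.
II: Ni²⁺: group 10, so d-count = 10 − 2 = 8; Tetrahedral splitting is small, so the complex is high-spin; e⁴ t₂⁴ → 2 unpaired.
So II has more unpaired electrons.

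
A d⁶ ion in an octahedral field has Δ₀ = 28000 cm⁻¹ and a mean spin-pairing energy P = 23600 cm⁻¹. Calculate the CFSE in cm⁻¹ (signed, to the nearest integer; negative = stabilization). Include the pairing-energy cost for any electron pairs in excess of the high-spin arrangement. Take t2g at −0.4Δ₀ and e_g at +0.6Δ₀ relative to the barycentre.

Δ₀ > P, so pairing is preferred: the ground state is low-spin.
Filling d⁶ accordingly: t2g^6 e_g^0.
Orbital CFSE = -2.4Δ₀ = -2.4 × 28000 = -67200 cm⁻¹.
Excess pairs vs high-spin: 3 − 1 = 2; pairing cost = +47200 cm⁻¹.
Net CFSE = -67200 + 47200 = -20000 cm⁻¹.

-20000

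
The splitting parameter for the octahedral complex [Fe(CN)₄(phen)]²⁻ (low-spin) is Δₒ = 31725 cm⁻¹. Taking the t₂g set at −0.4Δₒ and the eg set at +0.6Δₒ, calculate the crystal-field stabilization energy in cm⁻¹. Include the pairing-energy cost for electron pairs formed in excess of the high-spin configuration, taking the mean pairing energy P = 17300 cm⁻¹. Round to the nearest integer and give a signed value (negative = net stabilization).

Ligand charges: 4×(-1) from CN⁻ and 1×(+0) from phen sum to -4; with overall charge -2, Fe is +2.
Fe sits in group 8; removing 2 electrons leaves Fe²⁺ with 8 − 2 = 6 d electrons.
The d⁶ electrons fill as t₂g⁶ eg⁰.
Orbital CFSE = 6(-0.4) + 0(0.6) = -2.4Δₒ = -2.4 × 31725 = -76140 cm⁻¹.
Pairing penalty: 3 pairs vs 1 in the high-spin reference → 2 extra × P = 34600 cm⁻¹.
Combining: -76140 + 34600 = -41540 cm⁻¹.

-41540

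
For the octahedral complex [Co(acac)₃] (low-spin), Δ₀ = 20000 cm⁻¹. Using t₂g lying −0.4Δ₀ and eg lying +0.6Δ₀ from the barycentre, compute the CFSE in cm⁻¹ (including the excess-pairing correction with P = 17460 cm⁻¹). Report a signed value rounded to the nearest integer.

-13080

Each acac⁻ contributes -1; 3 × (-1) = -3. With overall charge +0, Co is in the +3 oxidation state.
Group 9 minus oxidation state +3 gives a d⁶ configuration for Co³⁺.
Configuration: t₂g⁶ eg⁰.
CFSE(orbital) = 6×(-0.4Δ₀) + 0×(0.6Δ₀) = -2.4Δ₀; with Δ₀ = 20000 cm⁻¹ that is -48000 cm⁻¹.
Pairing penalty: 3 pairs vs 1 in the high-spin reference → 2 extra × P = 34920 cm⁻¹.
Combining: -48000 + 34920 = -13080 cm⁻¹.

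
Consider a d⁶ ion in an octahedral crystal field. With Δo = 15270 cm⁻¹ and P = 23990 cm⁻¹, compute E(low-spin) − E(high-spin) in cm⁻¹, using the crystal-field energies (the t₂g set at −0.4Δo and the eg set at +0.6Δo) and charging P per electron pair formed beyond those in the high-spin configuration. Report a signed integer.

17440

In the high-spin limit (t₂g⁴ eg²) the orbital term is -0.4Δo = -6108 cm⁻¹, with no excess pairing.
Low-spin: t₂g⁶ eg⁰, orbital CFSE = -2.4Δo = -36648 cm⁻¹; plus 2 excess pairs × P = +47980 cm⁻¹; total 11332 cm⁻¹.
The difference is 11332 − (-6108) = 17440 cm⁻¹, so high-spin lies lower.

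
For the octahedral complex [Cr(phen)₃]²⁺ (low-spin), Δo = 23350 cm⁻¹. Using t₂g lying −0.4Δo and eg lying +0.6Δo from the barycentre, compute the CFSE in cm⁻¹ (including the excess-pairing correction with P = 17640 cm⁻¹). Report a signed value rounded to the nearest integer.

-19720

phen is neutral, so the +2 overall charge sits on Cr: oxidation state +2.
Cr sits in group 6; removing 2 electrons leaves Cr²⁺ with 6 − 2 = 4 d electrons.
Configuration: t₂g⁴ eg⁰.
CFSE(orbital) = 4×(-0.4Δo) + 0×(0.6Δo) = -1.6Δo; with Δo = 23350 cm⁻¹ that is -37360 cm⁻¹.
Relative to high-spin t₂g³ eg¹ (0 paired), the low-spin configuration has 1 additional pair, contributing +1 × 17640 = +17640 cm⁻¹.
Net CFSE = -37360 + 17640 = -19720 cm⁻¹.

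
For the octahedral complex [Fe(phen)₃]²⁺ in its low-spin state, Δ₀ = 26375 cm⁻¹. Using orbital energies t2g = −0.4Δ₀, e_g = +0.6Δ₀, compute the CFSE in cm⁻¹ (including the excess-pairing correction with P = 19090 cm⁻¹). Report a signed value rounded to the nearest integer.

-25120

phen is neutral, so the +2 overall charge sits on Fe: oxidation state +2.
Fe sits in group 8; removing 2 electrons leaves Fe²⁺ with 8 − 2 = 6 d electrons.
The d⁶ electrons fill as t2g^6 e_g^0.
Orbital CFSE = 6(-0.4) + 0(0.6) = -2.4Δ₀ = -2.4 × 26375 = -63300 cm⁻¹.
Pairing penalty: 3 pairs vs 1 in the high-spin reference → 2 extra × P = 38180 cm⁻¹.
Net CFSE = -63300 + 38180 = -25120 cm⁻¹.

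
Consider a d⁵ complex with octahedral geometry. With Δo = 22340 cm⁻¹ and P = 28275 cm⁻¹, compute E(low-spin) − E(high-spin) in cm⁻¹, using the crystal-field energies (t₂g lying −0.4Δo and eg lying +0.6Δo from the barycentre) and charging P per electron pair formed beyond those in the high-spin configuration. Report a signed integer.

High-spin: t₂g³ eg², CFSE = 0.0Δo = 0 cm⁻¹.
For low-spin the configuration is t₂g⁵ eg⁰: orbital energy -2.0 × 22340 = -44680 cm⁻¹, and 2 additional pairs relative to high-spin add 56550 cm⁻¹, giving 11870 cm⁻¹.
The difference is 11870 − (0) = 11870 cm⁻¹, so high-spin lies lower.

11870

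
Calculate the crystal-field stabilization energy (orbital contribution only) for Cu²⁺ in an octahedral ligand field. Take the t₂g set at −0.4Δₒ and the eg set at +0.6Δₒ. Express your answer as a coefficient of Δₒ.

-0.6 Δₒ

Cu is in group 11, so Cu²⁺ is d⁹ (11 − 2 = 9).
Configuration: t₂g⁶ eg³.
CFSE = 6(-0.4Δₒ) + 3(0.6Δₒ) = -2.4Δₒ + 1.8Δₒ = -0.6Δₒ.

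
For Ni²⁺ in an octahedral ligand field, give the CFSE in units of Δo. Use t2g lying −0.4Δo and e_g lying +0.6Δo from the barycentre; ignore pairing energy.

Ni is in group 10, so Ni²⁺ is d⁸ (10 − 2 = 8).
Configuration: t2g^6 e_g^2.
CFSE = 6(-0.4Δo) + 2(0.6Δo) = -2.4Δo + 1.2Δo = -1.2Δo.

-1.2 Δo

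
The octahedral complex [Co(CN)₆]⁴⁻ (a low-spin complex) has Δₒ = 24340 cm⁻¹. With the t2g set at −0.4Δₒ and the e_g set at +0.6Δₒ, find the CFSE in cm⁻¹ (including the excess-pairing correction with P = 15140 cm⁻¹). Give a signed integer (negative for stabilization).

-28672

Each CN⁻ contributes -1; 6 × (-1) = -6. With overall charge -4, Co is in the +2 oxidation state.
Co²⁺: group 9, so d-count = 9 − 2 = 7.
Configuration: t2g^6 e_g^1.
Orbital CFSE = 6(-0.4) + 1(0.6) = -1.8Δₒ = -1.8 × 24340 = -43812 cm⁻¹.
High-spin d⁷ would be t2g^5 e_g^2 with 2 pairs; low-spin has 3, so 1 excess pair costs +1P = +15140 cm⁻¹.
Combining: -43812 + 15140 = -28672 cm⁻¹.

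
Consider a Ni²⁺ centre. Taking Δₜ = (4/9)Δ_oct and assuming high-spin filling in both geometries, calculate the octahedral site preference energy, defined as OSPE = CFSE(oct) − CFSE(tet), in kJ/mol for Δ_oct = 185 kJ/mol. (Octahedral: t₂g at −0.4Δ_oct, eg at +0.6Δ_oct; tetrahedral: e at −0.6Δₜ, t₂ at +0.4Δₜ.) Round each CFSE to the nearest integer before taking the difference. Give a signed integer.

-156

Ni²⁺: group 10, so d-count = 10 − 2 = 8.
Octahedral high-spin t2g^6 e_g^2: CFSE = -1.2 × 185 = -222 kJ/mol.
In a tetrahedral site the filling is e^4 t2^4: CFSE(tet) = -0.8Δₜ = -0.8 × (4/9)(185) = -66 kJ/mol.
OSPE = CFSE(oct) − CFSE(tet) = -222 − (-66) = -156 kJ/mol.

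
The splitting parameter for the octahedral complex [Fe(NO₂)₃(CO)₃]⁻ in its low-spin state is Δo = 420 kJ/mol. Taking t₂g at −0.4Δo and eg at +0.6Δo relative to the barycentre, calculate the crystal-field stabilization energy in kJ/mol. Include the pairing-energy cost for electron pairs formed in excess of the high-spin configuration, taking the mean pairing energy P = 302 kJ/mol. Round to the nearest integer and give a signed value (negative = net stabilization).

Ligand charges: 3×(-1) from NO₂⁻ and 3×(+0) from CO sum to -3; with overall charge -1, Fe is +2.
Fe is in group 8, so Fe²⁺ is d⁶ (8 − 2 = 6).
Electron filling gives t₂g⁶ eg⁰.
CFSE(orbital) = 6×(-0.4Δo) + 0×(0.6Δo) = -2.4Δo; with Δo = 420 kJ/mol that is -1008 kJ/mol.
Relative to high-spin t₂g⁴ eg² (1 paired), the low-spin configuration has 2 additional pairs, contributing +2 × 302 = +604 kJ/mol.
Net CFSE = -1008 + 604 = -404 kJ/mol.

-404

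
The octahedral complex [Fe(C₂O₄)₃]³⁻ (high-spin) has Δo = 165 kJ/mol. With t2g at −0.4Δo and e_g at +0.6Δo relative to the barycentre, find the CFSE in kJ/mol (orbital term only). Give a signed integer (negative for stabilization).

0

Each C₂O₄²⁻ contributes -2; 3 × (-2) = -6. With overall charge -3, Fe is in the +3 oxidation state.
Fe sits in group 8; removing 3 electrons leaves Fe³⁺ with 8 − 3 = 5 d electrons.
The d⁵ electrons fill as t2g^3 e_g^2.
Orbital CFSE = 3(-0.4) + 2(0.6) = 0.0Δo = 0.0 × 165 = 0 kJ/mol.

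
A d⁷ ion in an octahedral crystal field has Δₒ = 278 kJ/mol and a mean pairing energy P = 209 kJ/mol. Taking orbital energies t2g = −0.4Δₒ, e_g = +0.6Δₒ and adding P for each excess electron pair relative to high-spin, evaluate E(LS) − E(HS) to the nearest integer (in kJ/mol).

-69

High-spin d⁷ fills as t2g^5 e_g^2 with CFSE 5(−0.4) + 2(+0.6) = -0.8Δₒ = -222 kJ/mol.
Low-spin t2g^6 e_g^1 gives -1.8Δₒ = -500 kJ/mol, but forming 1 extra pair costs 1P = 209 kJ/mol, so E(LS) = -500 + 209 = -291 kJ/mol.
Thus E(LS) − E(HS) = -69 kJ/mol.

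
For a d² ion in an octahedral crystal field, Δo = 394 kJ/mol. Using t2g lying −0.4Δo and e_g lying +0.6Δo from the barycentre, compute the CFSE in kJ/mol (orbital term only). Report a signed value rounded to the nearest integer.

For octahedral d² the high- and low-spin configurations coincide.
Configuration: t2g^2 e_g^0.
Orbital CFSE = 2(-0.4) + 0(0.6) = -0.8Δo = -0.8 × 394 = -315 kJ/mol.

-315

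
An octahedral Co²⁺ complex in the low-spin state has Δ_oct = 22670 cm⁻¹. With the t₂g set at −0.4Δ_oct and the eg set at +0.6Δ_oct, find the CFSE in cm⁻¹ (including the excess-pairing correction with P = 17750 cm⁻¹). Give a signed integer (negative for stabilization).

-23056

Co sits in group 9; removing 2 electrons leaves Co²⁺ with 9 − 2 = 7 d electrons.
The d⁷ electrons fill as t₂g⁶ eg¹.
Orbital CFSE = 6(-0.4) + 1(0.6) = -1.8Δ_oct = -1.8 × 22670 = -40806 cm⁻¹.
Relative to high-spin t₂g⁵ eg² (2 paired), the low-spin configuration has 1 additional pair, contributing +1 × 17750 = +17750 cm⁻¹.
Net CFSE = -40806 + 17750 = -23056 cm⁻¹.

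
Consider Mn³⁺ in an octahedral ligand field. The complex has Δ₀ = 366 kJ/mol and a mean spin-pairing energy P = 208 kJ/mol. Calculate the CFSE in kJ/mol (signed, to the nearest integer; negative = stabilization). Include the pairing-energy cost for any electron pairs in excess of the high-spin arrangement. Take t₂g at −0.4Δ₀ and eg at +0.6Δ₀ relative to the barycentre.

-378

Mn³⁺: group 7, so d-count = 7 − 3 = 4.
Δ₀ > P, so pairing is preferred: the ground state is low-spin.
Configuration: t₂g⁴ eg⁰.
Orbital CFSE = -1.6Δ₀ = -1.6 × 366 = -586 kJ/mol.
Excess pairs vs high-spin: 1 − 0 = 1; pairing cost = +208 kJ/mol.
Net CFSE = -586 + 208 = -378 kJ/mol.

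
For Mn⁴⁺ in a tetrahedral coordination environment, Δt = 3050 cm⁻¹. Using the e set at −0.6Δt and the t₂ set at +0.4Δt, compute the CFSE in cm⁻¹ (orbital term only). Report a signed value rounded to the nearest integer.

-2440

Mn sits in group 7; removing 4 electrons leaves Mn⁴⁺ with 7 − 4 = 3 d electrons.
With tetrahedral geometry the complex is necessarily high-spin.
The d³ electrons fill as e² t₂¹.
CFSE(orbital) = 2×(-0.6Δt) + 1×(0.4Δt) = -0.8Δt; with Δt = 3050 cm⁻¹ that is -2440 cm⁻¹.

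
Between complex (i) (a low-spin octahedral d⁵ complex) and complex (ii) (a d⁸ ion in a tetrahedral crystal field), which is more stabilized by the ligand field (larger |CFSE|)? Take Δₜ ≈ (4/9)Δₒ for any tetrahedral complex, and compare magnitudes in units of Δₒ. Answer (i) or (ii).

(i): t2g^5 e_g^0, CFSE = -2.0Δₒ.
(ii): Tetrahedral fields are weak (Δₜ ≈ 4/9 Δₒ), so electrons fill high-spin; e⁴ t₂⁴, CFSE = -0.8Δₜ ≈ -0.36Δₒ.
So (i) has the larger |CFSE|.

(i)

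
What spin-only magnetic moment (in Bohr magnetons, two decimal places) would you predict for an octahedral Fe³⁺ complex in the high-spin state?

Fe sits in group 8; removing 3 electrons leaves Fe³⁺ with 8 − 3 = 5 d electrons.
Configuration: t₂g³ eg² → 5 unpaired electrons.
μ(spin-only) = √[5(5+2)] = √35 ≈ 5.92 Bohr magnetons.

5.92 Bohr magnetons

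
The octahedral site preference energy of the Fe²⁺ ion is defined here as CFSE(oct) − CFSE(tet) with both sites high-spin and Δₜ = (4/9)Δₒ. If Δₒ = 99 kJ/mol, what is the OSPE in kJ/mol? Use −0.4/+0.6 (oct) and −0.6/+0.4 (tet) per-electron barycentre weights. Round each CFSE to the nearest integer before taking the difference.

Fe is in group 8, so Fe²⁺ is d⁶ (8 − 2 = 6).
In an octahedral site d⁶ (HS) is t2g^4 e_g^2, giving CFSE(oct) = -0.4Δₒ = -40 kJ/mol.
Tetrahedral e^3 t2^3 gives -0.6Δₜ = -0.6 × (4/9) × 99 = -26 kJ/mol.
OSPE = CFSE(oct) − CFSE(tet) = -40 − (-26) = -14 kJ/mol.

-14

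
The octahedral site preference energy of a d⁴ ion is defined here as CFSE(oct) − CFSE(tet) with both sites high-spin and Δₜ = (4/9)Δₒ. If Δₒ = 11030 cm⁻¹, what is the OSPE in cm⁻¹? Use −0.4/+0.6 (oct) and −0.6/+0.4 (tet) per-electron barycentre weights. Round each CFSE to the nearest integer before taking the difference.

-4657

In an octahedral site d⁴ (HS) is t₂g³ eg¹, giving CFSE(oct) = -0.6Δₒ = -6618 cm⁻¹.
Tetrahedral: e² t₂², CFSE = 2(−0.6) + 2(+0.4) = -0.4Δₜ = -0.4 × (4/9) × 11030 = -1961 cm⁻¹.
OSPE = CFSE(oct) − CFSE(tet) = -6618 − (-1961) = -4657 cm⁻¹.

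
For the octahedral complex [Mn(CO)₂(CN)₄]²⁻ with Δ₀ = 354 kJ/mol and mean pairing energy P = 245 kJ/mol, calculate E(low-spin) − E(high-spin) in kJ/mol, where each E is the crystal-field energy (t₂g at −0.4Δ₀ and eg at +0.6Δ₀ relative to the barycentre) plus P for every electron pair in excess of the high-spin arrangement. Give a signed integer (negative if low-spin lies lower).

Ligand charges: 2×(+0) from CO and 4×(-1) from CN⁻ sum to -4; with overall charge -2, Mn is +2.
Mn is in group 7, so Mn²⁺ is d⁵ (7 − 2 = 5).
High-spin: t₂g³ eg², CFSE = 0.0Δ₀ = 0 kJ/mol.
For low-spin the configuration is t₂g⁵ eg⁰: orbital energy -2.0 × 354 = -708 kJ/mol, and 2 additional pairs relative to high-spin add 490 kJ/mol, giving -218 kJ/mol.
E(LS) − E(HS) = -218 − (0) = -218 kJ/mol.

-218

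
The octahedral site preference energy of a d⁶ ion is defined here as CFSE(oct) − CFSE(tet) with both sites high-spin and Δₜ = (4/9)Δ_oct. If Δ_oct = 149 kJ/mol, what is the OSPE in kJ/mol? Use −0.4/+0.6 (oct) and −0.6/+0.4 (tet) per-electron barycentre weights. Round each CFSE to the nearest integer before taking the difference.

-20

Octahedral (high-spin): t₂g⁴ eg², CFSE = 4(−0.4) + 2(+0.6) = -0.4Δ_oct = -0.4 × 149 = -60 kJ/mol.
In a tetrahedral site the filling is e³ t₂³: CFSE(tet) = -0.6Δₜ = -0.6 × (4/9)(149) = -40 kJ/mol.
OSPE = CFSE(oct) − CFSE(tet) = -60 − (-40) = -20 kJ/mol.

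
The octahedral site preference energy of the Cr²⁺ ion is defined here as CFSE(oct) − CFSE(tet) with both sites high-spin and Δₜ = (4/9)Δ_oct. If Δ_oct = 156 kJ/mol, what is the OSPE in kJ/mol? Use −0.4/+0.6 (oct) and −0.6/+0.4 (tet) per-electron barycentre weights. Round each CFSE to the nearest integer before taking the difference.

Cr sits in group 6; removing 2 electrons leaves Cr²⁺ with 6 − 2 = 4 d electrons.
Octahedral high-spin t₂g³ eg¹: CFSE = -0.6 × 156 = -94 kJ/mol.
Tetrahedral: e² t₂², CFSE = 2(−0.6) + 2(+0.4) = -0.4Δₜ = -0.4 × (4/9) × 156 = -28 kJ/mol.
Subtracting, OSPE = -94 − (-28) = -66 kJ/mol.

-66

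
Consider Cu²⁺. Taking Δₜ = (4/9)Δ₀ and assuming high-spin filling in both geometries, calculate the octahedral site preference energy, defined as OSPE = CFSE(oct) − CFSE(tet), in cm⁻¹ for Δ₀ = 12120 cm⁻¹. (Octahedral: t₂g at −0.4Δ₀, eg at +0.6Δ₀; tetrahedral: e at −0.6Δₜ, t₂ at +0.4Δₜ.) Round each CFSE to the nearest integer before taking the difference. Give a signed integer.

Cu²⁺: group 11, so d-count = 11 − 2 = 9.
Octahedral high-spin t₂g⁶ eg³: CFSE = -0.6 × 12120 = -7272 cm⁻¹.
Tetrahedral: e⁴ t₂⁵, CFSE = 4(−0.6) + 5(+0.4) = -0.4Δₜ = -0.4 × (4/9) × 12120 = -2155 cm⁻¹.
OSPE = CFSE(oct) − CFSE(tet) = -7272 − (-2155) = -5117 cm⁻¹.

-5117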